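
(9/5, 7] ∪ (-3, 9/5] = (-3, 7]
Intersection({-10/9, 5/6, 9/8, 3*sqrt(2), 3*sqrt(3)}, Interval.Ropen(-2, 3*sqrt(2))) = {-10/9, 5/6, 9/8}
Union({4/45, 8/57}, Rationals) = Rationals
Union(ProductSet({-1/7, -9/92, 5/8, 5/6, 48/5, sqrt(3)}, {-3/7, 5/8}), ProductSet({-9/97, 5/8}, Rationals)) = Union(ProductSet({-9/97, 5/8}, Rationals), ProductSet({-1/7, -9/92, 5/8, 5/6, 48/5, sqrt(3)}, {-3/7, 5/8}))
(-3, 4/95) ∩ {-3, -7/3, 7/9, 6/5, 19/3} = {-7/3}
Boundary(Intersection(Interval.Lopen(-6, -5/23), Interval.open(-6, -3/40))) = {-6, -5/23}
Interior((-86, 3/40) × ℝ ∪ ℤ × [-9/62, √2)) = ((-86, 3/40) \ ℤ \ (-86, 3/40) × ℝ) ∪ ((-86, 3/40) × ((-∞, -9/62) ∪ (√2, ∞))) ∪ (((ℤ \ ({3/40} ∪ (ℤ \ (-86, 3/40)))) ∪ ({-85, -84, …, 0} \ ({3/40} ∪ (ℤ \ (-86, 3/40))))) × [-9/62, √2))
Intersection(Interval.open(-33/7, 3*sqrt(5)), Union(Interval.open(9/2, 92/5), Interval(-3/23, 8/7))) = Union(Interval(-3/23, 8/7), Interval.open(9/2, 3*sqrt(5)))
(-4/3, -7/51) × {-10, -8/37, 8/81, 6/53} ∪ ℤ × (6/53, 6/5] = (ℤ × (6/53, 6/5]) ∪ ((-4/3, -7/51) × {-10, -8/37, 8/81, 6/53})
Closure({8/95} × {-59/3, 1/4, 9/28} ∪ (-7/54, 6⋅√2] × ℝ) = [-7/54, 6⋅√2] × ℝ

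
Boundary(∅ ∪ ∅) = ∅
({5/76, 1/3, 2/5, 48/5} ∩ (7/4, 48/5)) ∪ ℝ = ℝ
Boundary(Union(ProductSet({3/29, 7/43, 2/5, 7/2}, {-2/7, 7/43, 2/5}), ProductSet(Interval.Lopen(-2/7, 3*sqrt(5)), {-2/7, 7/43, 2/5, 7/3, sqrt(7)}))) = ProductSet(Interval(-2/7, 3*sqrt(5)), {-2/7, 7/43, 2/5, 7/3, sqrt(7)})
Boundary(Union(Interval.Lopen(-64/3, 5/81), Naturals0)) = Union(Complement(Naturals0, Interval.open(-64/3, 5/81)), {-64/3, 5/81})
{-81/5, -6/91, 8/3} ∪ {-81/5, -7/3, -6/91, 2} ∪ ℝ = ℝ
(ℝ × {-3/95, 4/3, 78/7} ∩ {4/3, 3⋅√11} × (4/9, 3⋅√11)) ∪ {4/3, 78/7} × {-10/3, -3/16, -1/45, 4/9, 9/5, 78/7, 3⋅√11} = ({4/3, 3⋅√11} × {4/3}) ∪ ({4/3, 78/7} × {-10/3, -3/16, -1/45, 4/9, 9/5, 78/7, 3⋅√11})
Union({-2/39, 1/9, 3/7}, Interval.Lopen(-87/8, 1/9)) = Union({3/7}, Interval.Lopen(-87/8, 1/9))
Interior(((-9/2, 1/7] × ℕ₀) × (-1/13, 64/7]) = ∅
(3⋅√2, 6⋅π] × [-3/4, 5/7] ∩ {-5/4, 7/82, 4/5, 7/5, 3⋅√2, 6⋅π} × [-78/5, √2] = {6⋅π} × [-3/4, 5/7]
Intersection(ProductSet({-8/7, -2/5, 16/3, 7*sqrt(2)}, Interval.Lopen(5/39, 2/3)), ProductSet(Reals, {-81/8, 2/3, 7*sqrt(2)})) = ProductSet({-8/7, -2/5, 16/3, 7*sqrt(2)}, {2/3})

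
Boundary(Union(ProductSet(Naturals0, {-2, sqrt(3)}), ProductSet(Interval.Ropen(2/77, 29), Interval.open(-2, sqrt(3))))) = Union(ProductSet({2/77, 29}, Interval(-2, sqrt(3))), ProductSet(Union(Complement(Naturals0, Interval.open(2/77, 29)), Interval(2/77, 29), Naturals0), {-2, sqrt(3)}))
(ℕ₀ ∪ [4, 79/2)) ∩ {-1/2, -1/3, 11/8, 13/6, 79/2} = ∅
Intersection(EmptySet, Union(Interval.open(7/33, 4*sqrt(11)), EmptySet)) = EmptySet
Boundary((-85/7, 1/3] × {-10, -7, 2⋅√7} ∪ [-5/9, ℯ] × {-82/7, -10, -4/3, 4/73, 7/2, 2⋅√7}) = ([-85/7, 1/3] × {-10, -7, 2⋅√7}) ∪ ([-5/9, ℯ] × {-82/7, -10, -4/3, 4/73, 7/2, 2⋅√7})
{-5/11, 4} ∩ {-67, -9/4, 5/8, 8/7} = ∅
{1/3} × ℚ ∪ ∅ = {1/3} × ℚ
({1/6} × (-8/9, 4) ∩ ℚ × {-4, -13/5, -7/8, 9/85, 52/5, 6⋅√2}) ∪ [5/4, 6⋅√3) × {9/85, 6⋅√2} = ({1/6} × {-7/8, 9/85}) ∪ ([5/4, 6⋅√3) × {9/85, 6⋅√2})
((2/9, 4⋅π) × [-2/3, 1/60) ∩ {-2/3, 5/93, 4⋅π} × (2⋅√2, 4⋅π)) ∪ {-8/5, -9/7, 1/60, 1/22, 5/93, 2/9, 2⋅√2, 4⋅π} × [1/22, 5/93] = {-8/5, -9/7, 1/60, 1/22, 5/93, 2/9, 2⋅√2, 4⋅π} × [1/22, 5/93]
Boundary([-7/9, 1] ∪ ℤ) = {-7/9} ∪ (ℤ \ (-7/9, 1))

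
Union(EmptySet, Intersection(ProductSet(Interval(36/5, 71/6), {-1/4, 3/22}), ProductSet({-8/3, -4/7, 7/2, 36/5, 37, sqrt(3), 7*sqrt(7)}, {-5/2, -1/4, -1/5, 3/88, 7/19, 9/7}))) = ProductSet({36/5}, {-1/4})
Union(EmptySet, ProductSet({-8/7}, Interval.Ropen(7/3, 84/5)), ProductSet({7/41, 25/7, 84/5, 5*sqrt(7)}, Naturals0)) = Union(ProductSet({-8/7}, Interval.Ropen(7/3, 84/5)), ProductSet({7/41, 25/7, 84/5, 5*sqrt(7)}, Naturals0))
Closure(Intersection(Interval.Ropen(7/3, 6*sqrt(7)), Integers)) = Range(3, 16, 1)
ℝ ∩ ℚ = ℚ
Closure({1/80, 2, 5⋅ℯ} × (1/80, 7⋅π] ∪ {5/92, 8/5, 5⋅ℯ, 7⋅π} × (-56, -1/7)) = ({1/80, 2, 5⋅ℯ} × [1/80, 7⋅π]) ∪ ({5/92, 8/5, 5⋅ℯ, 7⋅π} × [-56, -1/7])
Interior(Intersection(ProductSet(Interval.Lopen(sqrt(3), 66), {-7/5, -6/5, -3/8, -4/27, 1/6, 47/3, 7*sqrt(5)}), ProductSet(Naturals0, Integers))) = EmptySet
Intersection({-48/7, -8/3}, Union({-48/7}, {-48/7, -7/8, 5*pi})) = {-48/7}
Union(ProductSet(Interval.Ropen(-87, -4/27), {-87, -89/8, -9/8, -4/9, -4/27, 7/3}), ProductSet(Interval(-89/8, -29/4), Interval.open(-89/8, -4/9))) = Union(ProductSet(Interval.Ropen(-87, -4/27), {-87, -89/8, -9/8, -4/9, -4/27, 7/3}), ProductSet(Interval(-89/8, -29/4), Interval.open(-89/8, -4/9)))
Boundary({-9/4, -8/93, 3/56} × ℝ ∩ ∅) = ∅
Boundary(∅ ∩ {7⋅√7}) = ∅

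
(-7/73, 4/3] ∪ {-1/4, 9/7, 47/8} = {-1/4, 47/8} ∪ (-7/73, 4/3]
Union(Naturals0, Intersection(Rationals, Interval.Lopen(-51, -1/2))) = Union(Intersection(Interval.Lopen(-51, -1/2), Rationals), Naturals0)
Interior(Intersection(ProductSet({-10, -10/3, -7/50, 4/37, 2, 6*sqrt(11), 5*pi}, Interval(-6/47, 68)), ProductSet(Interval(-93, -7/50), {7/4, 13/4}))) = EmptySet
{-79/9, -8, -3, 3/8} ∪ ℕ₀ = {-79/9, -8, -3, 3/8} ∪ ℕ₀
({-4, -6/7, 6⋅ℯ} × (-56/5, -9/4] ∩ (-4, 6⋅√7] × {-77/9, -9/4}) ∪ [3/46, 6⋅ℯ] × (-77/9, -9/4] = ({-6/7} × {-77/9, -9/4}) ∪ ([3/46, 6⋅ℯ] × (-77/9, -9/4])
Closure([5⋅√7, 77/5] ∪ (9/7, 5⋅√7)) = [9/7, 77/5]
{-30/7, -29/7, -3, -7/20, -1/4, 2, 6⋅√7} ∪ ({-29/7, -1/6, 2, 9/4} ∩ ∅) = {-30/7, -29/7, -3, -7/20, -1/4, 2, 6⋅√7}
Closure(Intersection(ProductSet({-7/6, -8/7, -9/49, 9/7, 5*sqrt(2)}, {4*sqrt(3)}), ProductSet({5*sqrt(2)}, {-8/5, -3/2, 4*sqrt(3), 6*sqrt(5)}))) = ProductSet({5*sqrt(2)}, {4*sqrt(3)})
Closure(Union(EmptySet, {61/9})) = {61/9}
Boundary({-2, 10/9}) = {-2, 10/9}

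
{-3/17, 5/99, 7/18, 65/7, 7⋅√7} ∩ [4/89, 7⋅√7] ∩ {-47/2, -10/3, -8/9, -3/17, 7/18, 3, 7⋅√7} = {7/18, 7⋅√7}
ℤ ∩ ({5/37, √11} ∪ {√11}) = ∅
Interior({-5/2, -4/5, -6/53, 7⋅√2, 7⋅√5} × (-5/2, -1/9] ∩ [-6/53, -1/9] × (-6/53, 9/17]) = ∅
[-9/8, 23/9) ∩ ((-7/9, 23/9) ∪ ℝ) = [-9/8, 23/9)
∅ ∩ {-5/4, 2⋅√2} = ∅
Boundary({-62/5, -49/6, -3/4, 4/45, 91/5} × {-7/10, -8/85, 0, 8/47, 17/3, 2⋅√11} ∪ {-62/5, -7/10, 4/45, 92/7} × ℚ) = ({-62/5, -7/10, 4/45, 92/7} × ℝ) ∪ ({-62/5, -49/6, -3/4, 4/45, 91/5} × {-7/10, -8/85, 0, 8/47, 17/3, 2⋅√11})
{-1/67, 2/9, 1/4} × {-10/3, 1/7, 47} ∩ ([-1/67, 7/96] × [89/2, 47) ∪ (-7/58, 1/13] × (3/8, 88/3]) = ∅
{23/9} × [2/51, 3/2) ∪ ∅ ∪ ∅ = {23/9} × [2/51, 3/2)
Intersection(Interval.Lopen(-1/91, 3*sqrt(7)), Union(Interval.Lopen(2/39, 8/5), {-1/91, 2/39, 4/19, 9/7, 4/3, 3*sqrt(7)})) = Union({3*sqrt(7)}, Interval(2/39, 8/5))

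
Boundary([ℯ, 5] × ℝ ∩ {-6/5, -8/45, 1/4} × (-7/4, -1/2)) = ∅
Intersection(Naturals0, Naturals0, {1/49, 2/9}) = EmptySet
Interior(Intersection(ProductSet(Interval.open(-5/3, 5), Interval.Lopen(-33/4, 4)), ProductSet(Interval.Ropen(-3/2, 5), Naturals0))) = EmptySet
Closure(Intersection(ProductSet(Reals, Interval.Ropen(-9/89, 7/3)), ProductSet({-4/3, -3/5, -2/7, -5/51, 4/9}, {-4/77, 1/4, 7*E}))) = ProductSet({-4/3, -3/5, -2/7, -5/51, 4/9}, {-4/77, 1/4})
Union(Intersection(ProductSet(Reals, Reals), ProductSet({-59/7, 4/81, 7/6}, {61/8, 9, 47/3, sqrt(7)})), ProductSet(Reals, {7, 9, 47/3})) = Union(ProductSet({-59/7, 4/81, 7/6}, {61/8, 9, 47/3, sqrt(7)}), ProductSet(Reals, {7, 9, 47/3}))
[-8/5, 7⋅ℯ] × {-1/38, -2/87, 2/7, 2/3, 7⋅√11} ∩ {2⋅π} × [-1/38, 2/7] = {2⋅π} × {-1/38, -2/87, 2/7}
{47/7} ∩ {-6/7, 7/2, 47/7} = {47/7}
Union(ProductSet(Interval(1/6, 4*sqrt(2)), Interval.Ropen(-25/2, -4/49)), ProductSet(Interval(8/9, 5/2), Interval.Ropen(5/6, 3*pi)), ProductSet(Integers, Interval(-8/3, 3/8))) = Union(ProductSet(Integers, Interval(-8/3, 3/8)), ProductSet(Interval(1/6, 4*sqrt(2)), Interval.Ropen(-25/2, -4/49)), ProductSet(Interval(8/9, 5/2), Interval.Ropen(5/6, 3*pi)))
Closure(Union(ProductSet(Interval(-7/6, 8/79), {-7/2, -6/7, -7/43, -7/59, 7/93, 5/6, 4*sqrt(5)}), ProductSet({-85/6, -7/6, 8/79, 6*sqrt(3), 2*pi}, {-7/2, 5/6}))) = Union(ProductSet({-85/6, -7/6, 8/79, 6*sqrt(3), 2*pi}, {-7/2, 5/6}), ProductSet(Interval(-7/6, 8/79), {-7/2, -6/7, -7/43, -7/59, 7/93, 5/6, 4*sqrt(5)}))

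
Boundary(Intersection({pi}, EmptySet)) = EmptySet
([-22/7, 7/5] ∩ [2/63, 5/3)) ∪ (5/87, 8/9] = [2/63, 7/5]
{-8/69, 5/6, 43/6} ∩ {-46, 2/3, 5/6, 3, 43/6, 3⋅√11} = {5/6, 43/6}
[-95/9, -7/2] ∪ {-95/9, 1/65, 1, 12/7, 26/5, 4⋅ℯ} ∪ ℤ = ℤ ∪ [-95/9, -7/2] ∪ {1/65, 12/7, 26/5, 4⋅ℯ}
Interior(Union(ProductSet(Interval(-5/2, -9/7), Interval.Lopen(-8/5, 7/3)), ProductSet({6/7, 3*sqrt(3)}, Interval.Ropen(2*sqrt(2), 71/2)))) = ProductSet(Interval.open(-5/2, -9/7), Interval.open(-8/5, 7/3))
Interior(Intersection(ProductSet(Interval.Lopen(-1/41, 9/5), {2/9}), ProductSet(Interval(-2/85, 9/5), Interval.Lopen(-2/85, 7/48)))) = EmptySet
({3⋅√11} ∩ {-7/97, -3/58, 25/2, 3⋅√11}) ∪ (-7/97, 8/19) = (-7/97, 8/19) ∪ {3⋅√11}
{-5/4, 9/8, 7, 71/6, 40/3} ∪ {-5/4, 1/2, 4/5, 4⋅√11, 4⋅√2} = {-5/4, 1/2, 4/5, 9/8, 7, 71/6, 40/3, 4⋅√11, 4⋅√2}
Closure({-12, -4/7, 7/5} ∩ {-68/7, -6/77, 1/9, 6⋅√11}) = ∅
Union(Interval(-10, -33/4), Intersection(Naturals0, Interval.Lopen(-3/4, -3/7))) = Interval(-10, -33/4)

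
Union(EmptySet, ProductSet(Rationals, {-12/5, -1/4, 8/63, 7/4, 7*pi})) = ProductSet(Rationals, {-12/5, -1/4, 8/63, 7/4, 7*pi})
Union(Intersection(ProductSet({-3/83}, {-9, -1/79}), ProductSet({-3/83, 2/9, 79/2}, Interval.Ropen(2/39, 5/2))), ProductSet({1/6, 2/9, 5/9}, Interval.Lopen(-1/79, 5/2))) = ProductSet({1/6, 2/9, 5/9}, Interval.Lopen(-1/79, 5/2))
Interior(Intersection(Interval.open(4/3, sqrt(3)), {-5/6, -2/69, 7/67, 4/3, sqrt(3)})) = EmptySet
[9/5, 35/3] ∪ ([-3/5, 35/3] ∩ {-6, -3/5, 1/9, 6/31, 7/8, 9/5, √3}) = {-3/5, 1/9, 6/31, 7/8, √3} ∪ [9/5, 35/3]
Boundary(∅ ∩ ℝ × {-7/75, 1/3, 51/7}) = ∅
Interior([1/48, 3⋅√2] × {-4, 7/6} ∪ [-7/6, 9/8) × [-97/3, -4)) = (-7/6, 9/8) × (-97/3, -4)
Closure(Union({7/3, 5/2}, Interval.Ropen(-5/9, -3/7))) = Union({7/3, 5/2}, Interval(-5/9, -3/7))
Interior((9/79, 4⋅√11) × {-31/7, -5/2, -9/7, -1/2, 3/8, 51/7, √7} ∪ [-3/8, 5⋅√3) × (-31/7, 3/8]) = (-3/8, 5⋅√3) × (-31/7, 3/8)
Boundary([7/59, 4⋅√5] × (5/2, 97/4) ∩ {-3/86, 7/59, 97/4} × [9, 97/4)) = {7/59} × [9, 97/4]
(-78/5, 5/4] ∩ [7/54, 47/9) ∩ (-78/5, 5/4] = [7/54, 5/4]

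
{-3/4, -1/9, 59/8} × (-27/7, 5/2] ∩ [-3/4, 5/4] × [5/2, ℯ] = {-3/4, -1/9} × {5/2}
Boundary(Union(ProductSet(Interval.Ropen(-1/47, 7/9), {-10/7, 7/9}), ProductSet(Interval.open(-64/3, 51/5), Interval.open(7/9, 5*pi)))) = Union(ProductSet({-64/3, 51/5}, Interval(7/9, 5*pi)), ProductSet(Interval(-64/3, 51/5), {7/9, 5*pi}), ProductSet(Interval(-1/47, 7/9), {-10/7, 7/9}))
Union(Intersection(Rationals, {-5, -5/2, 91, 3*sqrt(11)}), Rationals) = Rationals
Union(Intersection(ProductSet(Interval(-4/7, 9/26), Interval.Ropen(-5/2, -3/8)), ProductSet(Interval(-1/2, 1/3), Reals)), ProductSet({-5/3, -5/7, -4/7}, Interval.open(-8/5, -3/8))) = Union(ProductSet({-5/3, -5/7, -4/7}, Interval.open(-8/5, -3/8)), ProductSet(Interval(-1/2, 1/3), Interval.Ropen(-5/2, -3/8)))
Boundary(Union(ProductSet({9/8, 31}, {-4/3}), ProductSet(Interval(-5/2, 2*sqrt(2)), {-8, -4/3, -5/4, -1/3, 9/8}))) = Union(ProductSet({9/8, 31}, {-4/3}), ProductSet(Interval(-5/2, 2*sqrt(2)), {-8, -4/3, -5/4, -1/3, 9/8}))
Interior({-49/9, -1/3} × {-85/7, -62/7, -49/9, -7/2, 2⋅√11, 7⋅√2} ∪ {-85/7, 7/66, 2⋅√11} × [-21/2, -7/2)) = ∅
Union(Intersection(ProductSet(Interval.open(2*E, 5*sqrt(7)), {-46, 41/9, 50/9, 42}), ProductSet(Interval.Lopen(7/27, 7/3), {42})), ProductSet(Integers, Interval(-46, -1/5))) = ProductSet(Integers, Interval(-46, -1/5))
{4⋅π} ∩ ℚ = ∅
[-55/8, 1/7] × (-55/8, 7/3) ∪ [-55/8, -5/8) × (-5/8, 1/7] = [-55/8, 1/7] × (-55/8, 7/3)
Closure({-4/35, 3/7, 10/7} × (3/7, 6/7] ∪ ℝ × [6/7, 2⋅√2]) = ({-4/35, 3/7, 10/7} × [3/7, 6/7]) ∪ (ℝ × [6/7, 2⋅√2])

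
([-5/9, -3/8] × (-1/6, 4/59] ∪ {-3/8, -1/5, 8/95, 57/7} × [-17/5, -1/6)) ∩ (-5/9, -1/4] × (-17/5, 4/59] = ({-3/8} × (-17/5, -1/6)) ∪ ((-5/9, -3/8] × (-1/6, 4/59])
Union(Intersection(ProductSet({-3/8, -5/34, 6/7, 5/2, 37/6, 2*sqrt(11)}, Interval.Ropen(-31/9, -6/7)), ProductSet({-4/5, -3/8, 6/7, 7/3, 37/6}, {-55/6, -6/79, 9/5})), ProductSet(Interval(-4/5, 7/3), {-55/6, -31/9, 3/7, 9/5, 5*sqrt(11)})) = ProductSet(Interval(-4/5, 7/3), {-55/6, -31/9, 3/7, 9/5, 5*sqrt(11)})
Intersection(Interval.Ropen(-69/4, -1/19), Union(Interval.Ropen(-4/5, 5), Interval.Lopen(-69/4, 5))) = Interval.open(-69/4, -1/19)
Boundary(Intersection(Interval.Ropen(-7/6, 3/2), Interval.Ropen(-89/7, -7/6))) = EmptySet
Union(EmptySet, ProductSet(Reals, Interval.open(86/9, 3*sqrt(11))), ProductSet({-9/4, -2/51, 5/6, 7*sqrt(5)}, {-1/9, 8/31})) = Union(ProductSet({-9/4, -2/51, 5/6, 7*sqrt(5)}, {-1/9, 8/31}), ProductSet(Reals, Interval.open(86/9, 3*sqrt(11))))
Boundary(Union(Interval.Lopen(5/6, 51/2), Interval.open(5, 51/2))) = {5/6, 51/2}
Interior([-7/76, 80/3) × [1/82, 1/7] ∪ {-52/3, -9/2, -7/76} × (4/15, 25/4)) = (-7/76, 80/3) × (1/82, 1/7)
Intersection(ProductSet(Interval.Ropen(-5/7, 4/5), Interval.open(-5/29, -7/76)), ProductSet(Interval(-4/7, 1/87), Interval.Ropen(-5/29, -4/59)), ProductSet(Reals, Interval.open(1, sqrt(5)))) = EmptySet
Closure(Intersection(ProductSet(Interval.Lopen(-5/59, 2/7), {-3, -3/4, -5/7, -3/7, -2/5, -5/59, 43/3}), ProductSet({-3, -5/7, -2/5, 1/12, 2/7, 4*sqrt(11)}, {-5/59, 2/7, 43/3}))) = ProductSet({1/12, 2/7}, {-5/59, 43/3})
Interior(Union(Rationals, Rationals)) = EmptySet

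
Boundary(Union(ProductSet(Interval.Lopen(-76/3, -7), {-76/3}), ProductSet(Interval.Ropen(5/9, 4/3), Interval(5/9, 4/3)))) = Union(ProductSet({5/9, 4/3}, Interval(5/9, 4/3)), ProductSet(Interval(-76/3, -7), {-76/3}), ProductSet(Interval(5/9, 4/3), {5/9, 4/3}))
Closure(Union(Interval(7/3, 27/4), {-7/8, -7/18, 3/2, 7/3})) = Union({-7/8, -7/18, 3/2}, Interval(7/3, 27/4))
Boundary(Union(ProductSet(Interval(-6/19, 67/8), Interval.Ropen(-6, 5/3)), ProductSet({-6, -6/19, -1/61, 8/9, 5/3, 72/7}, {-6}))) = Union(ProductSet({-6/19, 67/8}, Interval(-6, 5/3)), ProductSet({-6, -6/19, -1/61, 8/9, 5/3, 72/7}, {-6}), ProductSet(Interval(-6/19, 67/8), {-6, 5/3}))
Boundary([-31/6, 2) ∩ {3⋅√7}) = ∅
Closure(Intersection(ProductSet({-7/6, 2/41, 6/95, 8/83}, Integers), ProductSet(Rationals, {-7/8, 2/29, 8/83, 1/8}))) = EmptySet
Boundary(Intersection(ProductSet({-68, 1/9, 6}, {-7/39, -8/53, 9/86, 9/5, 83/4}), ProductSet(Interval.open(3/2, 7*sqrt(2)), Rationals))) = ProductSet({6}, {-7/39, -8/53, 9/86, 9/5, 83/4})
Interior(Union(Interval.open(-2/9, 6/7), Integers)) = Union(Complement(Integers, Union(Complement(Integers, Interval.open(-2/9, 6/7)), {-2/9, 6/7})), Complement(Interval.open(-2/9, 6/7), Complement(Integers, Interval.open(-2/9, 6/7))), Complement(Range(0, 1, 1), Complement(Integers, Interval.open(-2/9, 6/7))), Complement(Range(0, 1, 1), Union(Complement(Integers, Interval.open(-2/9, 6/7)), {-2/9, 6/7})))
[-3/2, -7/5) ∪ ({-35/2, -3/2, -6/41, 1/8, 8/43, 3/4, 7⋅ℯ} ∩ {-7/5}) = [-3/2, -7/5)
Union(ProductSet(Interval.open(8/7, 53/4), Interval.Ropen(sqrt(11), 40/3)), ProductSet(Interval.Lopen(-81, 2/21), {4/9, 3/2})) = Union(ProductSet(Interval.Lopen(-81, 2/21), {4/9, 3/2}), ProductSet(Interval.open(8/7, 53/4), Interval.Ropen(sqrt(11), 40/3)))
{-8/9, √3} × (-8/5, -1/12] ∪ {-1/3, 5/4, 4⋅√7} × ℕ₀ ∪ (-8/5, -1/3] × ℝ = ((-8/5, -1/3] × ℝ) ∪ ({-1/3, 5/4, 4⋅√7} × ℕ₀) ∪ ({-8/9, √3} × (-8/5, -1/12])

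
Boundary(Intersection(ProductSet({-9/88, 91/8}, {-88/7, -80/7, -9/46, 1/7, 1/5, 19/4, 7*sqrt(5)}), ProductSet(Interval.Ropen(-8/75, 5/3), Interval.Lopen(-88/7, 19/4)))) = ProductSet({-9/88}, {-80/7, -9/46, 1/7, 1/5, 19/4})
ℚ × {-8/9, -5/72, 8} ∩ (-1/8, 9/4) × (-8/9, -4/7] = ∅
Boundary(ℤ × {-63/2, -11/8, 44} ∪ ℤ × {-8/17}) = ℤ × {-63/2, -11/8, -8/17, 44}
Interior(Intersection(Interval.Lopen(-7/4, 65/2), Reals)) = Interval.open(-7/4, 65/2)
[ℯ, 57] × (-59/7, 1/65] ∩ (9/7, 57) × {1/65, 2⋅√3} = [ℯ, 57) × {1/65}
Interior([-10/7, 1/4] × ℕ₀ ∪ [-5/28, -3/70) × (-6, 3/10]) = (-5/28, -3/70) × (({0} \ ℕ₀ \ (-6, 3/10)) ∪ ((-6, 3/10) \ ℕ₀ \ (-6, 3/10)) ∪ (ℕ₀ \ ({-6, 3/10} ∪ (ℕ₀ \ (-6, 3/10)))) ∪ (ℕ₀ \ ([-6, 3/10] ∪ (ℕ₀ \ (-6, 3/10)))) ∪ ({0} \ ({-6, 3/10} ∪ (ℕ₀ \ (-6, 3/10)))))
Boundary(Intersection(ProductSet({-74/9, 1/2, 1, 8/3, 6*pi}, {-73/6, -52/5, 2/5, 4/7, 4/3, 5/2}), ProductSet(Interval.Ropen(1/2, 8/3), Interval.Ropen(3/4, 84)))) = ProductSet({1/2, 1}, {4/3, 5/2})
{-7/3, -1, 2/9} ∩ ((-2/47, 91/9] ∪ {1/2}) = {2/9}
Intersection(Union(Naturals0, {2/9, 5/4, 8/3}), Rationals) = Union({2/9, 5/4, 8/3}, Naturals0)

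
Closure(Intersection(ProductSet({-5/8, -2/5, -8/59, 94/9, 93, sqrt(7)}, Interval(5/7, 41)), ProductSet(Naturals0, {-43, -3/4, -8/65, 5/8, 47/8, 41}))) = ProductSet({93}, {47/8, 41})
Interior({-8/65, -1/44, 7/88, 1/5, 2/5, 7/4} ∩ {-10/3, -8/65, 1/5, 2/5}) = ∅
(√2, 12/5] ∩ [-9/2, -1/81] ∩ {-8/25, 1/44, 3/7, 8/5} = ∅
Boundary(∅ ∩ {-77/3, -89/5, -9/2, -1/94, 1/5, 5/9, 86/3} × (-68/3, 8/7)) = ∅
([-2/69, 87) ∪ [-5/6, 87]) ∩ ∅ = ∅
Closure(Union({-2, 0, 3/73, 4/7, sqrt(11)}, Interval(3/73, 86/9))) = Union({-2, 0}, Interval(3/73, 86/9))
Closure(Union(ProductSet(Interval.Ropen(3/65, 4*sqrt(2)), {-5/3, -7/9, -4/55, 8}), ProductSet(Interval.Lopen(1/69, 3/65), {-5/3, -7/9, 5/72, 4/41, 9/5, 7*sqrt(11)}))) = Union(ProductSet(Interval(1/69, 3/65), {-5/3, -7/9, 5/72, 4/41, 9/5, 7*sqrt(11)}), ProductSet(Interval(3/65, 4*sqrt(2)), {-5/3, -7/9, -4/55, 8}))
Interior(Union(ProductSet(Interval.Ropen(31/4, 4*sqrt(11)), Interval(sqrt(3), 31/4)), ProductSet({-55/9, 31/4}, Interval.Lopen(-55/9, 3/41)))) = ProductSet(Interval.open(31/4, 4*sqrt(11)), Interval.open(sqrt(3), 31/4))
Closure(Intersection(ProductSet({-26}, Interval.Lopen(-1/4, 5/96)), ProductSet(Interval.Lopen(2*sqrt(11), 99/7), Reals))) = EmptySet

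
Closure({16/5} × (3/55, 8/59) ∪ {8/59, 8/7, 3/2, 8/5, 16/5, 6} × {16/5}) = ({16/5} × [3/55, 8/59]) ∪ ({8/59, 8/7, 3/2, 8/5, 16/5, 6} × {16/5})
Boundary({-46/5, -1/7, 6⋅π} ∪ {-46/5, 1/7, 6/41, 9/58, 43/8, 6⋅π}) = {-46/5, -1/7, 1/7, 6/41, 9/58, 43/8, 6⋅π}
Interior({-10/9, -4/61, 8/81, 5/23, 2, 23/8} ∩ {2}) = ∅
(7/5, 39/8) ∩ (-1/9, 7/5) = ∅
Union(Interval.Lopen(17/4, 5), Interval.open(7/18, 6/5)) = Union(Interval.open(7/18, 6/5), Interval.Lopen(17/4, 5))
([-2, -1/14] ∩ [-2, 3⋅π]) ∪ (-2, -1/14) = [-2, -1/14]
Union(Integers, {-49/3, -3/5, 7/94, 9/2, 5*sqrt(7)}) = Union({-49/3, -3/5, 7/94, 9/2, 5*sqrt(7)}, Integers)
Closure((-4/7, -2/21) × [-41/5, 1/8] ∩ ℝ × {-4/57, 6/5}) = [-4/7, -2/21] × {-4/57}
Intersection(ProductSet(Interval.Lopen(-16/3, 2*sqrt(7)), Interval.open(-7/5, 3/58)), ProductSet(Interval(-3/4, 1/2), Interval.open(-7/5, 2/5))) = ProductSet(Interval(-3/4, 1/2), Interval.open(-7/5, 3/58))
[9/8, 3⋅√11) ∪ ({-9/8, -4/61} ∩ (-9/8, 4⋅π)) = {-4/61} ∪ [9/8, 3⋅√11)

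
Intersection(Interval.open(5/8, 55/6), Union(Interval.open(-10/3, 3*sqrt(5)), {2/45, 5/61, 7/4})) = Interval.open(5/8, 3*sqrt(5))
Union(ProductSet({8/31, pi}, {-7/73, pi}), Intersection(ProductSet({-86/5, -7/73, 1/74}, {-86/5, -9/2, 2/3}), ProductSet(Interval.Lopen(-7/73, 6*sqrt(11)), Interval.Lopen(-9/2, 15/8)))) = Union(ProductSet({1/74}, {2/3}), ProductSet({8/31, pi}, {-7/73, pi}))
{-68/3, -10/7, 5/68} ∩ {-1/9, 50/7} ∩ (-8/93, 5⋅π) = ∅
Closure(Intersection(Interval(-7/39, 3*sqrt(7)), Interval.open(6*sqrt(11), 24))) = EmptySet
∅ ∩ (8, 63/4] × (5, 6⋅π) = ∅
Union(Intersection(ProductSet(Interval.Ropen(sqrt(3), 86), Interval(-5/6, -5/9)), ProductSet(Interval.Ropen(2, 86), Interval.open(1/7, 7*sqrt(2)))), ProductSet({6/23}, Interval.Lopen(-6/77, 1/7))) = ProductSet({6/23}, Interval.Lopen(-6/77, 1/7))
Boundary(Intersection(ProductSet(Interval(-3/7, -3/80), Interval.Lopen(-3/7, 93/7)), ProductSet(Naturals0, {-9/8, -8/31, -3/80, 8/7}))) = EmptySet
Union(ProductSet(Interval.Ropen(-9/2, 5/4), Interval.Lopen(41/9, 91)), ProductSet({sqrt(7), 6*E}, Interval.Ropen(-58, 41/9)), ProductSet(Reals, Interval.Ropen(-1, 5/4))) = Union(ProductSet({sqrt(7), 6*E}, Interval.Ropen(-58, 41/9)), ProductSet(Interval.Ropen(-9/2, 5/4), Interval.Lopen(41/9, 91)), ProductSet(Reals, Interval.Ropen(-1, 5/4)))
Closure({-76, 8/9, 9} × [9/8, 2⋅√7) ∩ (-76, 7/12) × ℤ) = ∅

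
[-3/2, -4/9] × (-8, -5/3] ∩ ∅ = ∅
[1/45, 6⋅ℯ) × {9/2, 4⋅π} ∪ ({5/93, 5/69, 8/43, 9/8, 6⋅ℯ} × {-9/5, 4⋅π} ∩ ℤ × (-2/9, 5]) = [1/45, 6⋅ℯ) × {9/2, 4⋅π}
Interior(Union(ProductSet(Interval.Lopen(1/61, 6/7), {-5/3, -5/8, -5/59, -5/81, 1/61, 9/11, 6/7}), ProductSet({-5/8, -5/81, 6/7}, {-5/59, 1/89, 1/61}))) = EmptySet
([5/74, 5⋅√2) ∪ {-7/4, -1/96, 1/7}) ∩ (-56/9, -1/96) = {-7/4}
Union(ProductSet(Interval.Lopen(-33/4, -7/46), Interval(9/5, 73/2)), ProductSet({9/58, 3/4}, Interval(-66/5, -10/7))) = Union(ProductSet({9/58, 3/4}, Interval(-66/5, -10/7)), ProductSet(Interval.Lopen(-33/4, -7/46), Interval(9/5, 73/2)))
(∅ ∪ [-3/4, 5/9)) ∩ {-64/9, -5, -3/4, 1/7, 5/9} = {-3/4, 1/7}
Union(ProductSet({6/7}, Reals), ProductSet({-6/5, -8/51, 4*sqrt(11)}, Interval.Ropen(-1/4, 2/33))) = Union(ProductSet({6/7}, Reals), ProductSet({-6/5, -8/51, 4*sqrt(11)}, Interval.Ropen(-1/4, 2/33)))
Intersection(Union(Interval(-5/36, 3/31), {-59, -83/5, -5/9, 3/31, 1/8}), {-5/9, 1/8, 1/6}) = {-5/9, 1/8}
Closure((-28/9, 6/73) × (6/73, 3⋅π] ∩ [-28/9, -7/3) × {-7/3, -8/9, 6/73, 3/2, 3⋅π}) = [-28/9, -7/3] × {3/2, 3⋅π}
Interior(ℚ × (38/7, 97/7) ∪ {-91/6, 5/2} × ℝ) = ∅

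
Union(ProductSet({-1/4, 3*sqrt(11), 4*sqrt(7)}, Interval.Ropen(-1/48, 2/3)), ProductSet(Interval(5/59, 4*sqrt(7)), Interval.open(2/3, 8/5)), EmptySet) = Union(ProductSet({-1/4, 3*sqrt(11), 4*sqrt(7)}, Interval.Ropen(-1/48, 2/3)), ProductSet(Interval(5/59, 4*sqrt(7)), Interval.open(2/3, 8/5)))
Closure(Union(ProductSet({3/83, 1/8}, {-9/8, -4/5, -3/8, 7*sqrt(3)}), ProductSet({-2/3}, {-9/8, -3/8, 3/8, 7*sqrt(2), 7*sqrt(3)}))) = Union(ProductSet({-2/3}, {-9/8, -3/8, 3/8, 7*sqrt(2), 7*sqrt(3)}), ProductSet({3/83, 1/8}, {-9/8, -4/5, -3/8, 7*sqrt(3)}))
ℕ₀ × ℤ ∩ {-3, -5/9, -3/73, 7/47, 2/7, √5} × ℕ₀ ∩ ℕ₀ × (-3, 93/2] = ∅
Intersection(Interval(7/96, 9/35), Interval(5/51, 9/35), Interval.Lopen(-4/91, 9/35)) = Interval(5/51, 9/35)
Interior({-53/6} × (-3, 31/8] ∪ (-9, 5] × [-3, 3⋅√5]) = (-9, 5) × (-3, 3⋅√5)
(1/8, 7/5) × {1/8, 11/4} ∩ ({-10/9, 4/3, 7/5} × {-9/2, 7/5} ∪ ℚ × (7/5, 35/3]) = (ℚ ∩ (1/8, 7/5)) × {11/4}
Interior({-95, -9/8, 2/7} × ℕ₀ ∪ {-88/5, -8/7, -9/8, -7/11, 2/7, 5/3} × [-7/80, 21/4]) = ∅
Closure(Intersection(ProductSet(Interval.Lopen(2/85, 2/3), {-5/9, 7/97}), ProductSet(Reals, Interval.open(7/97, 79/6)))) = EmptySet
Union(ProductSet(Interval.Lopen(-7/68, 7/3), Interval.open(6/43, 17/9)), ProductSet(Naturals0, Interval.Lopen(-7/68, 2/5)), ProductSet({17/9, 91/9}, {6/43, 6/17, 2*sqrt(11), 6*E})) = Union(ProductSet({17/9, 91/9}, {6/43, 6/17, 2*sqrt(11), 6*E}), ProductSet(Interval.Lopen(-7/68, 7/3), Interval.open(6/43, 17/9)), ProductSet(Naturals0, Interval.Lopen(-7/68, 2/5)))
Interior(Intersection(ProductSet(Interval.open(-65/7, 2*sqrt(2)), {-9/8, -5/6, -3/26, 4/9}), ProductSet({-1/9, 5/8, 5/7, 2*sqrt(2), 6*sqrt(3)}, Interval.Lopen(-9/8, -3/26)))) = EmptySet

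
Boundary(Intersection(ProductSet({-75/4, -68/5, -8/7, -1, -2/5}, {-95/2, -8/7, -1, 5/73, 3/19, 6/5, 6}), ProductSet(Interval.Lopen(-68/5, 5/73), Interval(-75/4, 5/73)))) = ProductSet({-8/7, -1, -2/5}, {-8/7, -1, 5/73})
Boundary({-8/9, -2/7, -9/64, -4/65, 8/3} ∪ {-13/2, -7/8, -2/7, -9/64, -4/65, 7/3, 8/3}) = {-13/2, -8/9, -7/8, -2/7, -9/64, -4/65, 7/3, 8/3}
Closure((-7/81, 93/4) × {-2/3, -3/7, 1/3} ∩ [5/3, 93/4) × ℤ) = ∅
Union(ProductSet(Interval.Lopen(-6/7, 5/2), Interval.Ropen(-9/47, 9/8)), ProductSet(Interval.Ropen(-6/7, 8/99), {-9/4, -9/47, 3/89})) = Union(ProductSet(Interval.Ropen(-6/7, 8/99), {-9/4, -9/47, 3/89}), ProductSet(Interval.Lopen(-6/7, 5/2), Interval.Ropen(-9/47, 9/8)))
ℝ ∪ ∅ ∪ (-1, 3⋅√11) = (-∞, ∞)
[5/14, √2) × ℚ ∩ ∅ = ∅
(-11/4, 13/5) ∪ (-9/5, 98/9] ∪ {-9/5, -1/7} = (-11/4, 98/9]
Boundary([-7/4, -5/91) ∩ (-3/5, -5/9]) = {-3/5, -5/9}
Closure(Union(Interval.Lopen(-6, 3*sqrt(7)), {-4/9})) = Interval(-6, 3*sqrt(7))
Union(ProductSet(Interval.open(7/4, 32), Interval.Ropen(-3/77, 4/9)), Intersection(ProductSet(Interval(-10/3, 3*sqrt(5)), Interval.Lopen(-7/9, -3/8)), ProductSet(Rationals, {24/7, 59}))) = ProductSet(Interval.open(7/4, 32), Interval.Ropen(-3/77, 4/9))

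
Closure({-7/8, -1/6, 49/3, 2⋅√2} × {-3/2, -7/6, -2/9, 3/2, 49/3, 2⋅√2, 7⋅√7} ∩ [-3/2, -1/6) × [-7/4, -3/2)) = ∅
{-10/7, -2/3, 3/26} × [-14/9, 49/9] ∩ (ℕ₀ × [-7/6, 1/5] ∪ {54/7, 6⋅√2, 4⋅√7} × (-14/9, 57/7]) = ∅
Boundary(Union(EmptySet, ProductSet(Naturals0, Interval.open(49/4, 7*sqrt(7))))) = ProductSet(Naturals0, Interval(49/4, 7*sqrt(7)))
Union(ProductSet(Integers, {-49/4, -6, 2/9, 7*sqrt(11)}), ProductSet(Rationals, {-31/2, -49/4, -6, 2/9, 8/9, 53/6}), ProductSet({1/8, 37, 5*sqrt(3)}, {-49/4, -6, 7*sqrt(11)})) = Union(ProductSet({1/8, 37, 5*sqrt(3)}, {-49/4, -6, 7*sqrt(11)}), ProductSet(Integers, {-49/4, -6, 2/9, 7*sqrt(11)}), ProductSet(Rationals, {-31/2, -49/4, -6, 2/9, 8/9, 53/6}))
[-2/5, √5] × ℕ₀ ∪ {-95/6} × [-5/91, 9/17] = ({-95/6} × [-5/91, 9/17]) ∪ ([-2/5, √5] × ℕ₀)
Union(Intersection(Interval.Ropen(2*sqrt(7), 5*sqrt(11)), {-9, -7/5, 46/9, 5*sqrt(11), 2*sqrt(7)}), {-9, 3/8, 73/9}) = {-9, 3/8, 73/9, 2*sqrt(7)}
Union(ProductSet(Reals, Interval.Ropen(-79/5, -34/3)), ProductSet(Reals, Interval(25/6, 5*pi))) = ProductSet(Reals, Union(Interval.Ropen(-79/5, -34/3), Interval(25/6, 5*pi)))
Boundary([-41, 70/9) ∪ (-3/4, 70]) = {-41, 70}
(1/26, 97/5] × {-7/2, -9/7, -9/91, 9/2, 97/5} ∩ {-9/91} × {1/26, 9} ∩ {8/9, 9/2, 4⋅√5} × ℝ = ∅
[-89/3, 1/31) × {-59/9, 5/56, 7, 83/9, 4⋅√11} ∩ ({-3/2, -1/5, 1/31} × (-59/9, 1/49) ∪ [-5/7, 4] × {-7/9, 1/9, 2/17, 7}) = [-5/7, 1/31) × {7}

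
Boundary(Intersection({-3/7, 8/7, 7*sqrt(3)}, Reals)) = {-3/7, 8/7, 7*sqrt(3)}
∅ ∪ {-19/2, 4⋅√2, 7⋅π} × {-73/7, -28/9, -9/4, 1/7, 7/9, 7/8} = {-19/2, 4⋅√2, 7⋅π} × {-73/7, -28/9, -9/4, 1/7, 7/9, 7/8}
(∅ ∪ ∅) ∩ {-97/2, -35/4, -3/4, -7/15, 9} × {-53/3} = ∅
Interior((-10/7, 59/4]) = (-10/7, 59/4)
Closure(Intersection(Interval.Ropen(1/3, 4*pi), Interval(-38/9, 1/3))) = {1/3}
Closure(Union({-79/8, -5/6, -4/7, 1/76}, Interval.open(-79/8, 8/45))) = Interval(-79/8, 8/45)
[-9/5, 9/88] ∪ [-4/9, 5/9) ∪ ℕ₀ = [-9/5, 5/9) ∪ ℕ₀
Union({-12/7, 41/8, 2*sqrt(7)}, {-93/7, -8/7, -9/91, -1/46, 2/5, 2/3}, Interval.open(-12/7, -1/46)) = Union({-93/7, 2/5, 2/3, 41/8, 2*sqrt(7)}, Interval(-12/7, -1/46))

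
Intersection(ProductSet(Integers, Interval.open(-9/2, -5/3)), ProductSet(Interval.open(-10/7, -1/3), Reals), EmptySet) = EmptySet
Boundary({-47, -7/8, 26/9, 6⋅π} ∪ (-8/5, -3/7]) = {-47, -8/5, -3/7, 26/9, 6⋅π}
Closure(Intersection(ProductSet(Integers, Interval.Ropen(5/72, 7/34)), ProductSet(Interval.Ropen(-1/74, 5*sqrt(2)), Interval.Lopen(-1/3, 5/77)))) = EmptySet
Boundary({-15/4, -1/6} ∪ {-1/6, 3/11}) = {-15/4, -1/6, 3/11}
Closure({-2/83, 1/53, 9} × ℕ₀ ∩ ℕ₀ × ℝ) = {9} × ℕ₀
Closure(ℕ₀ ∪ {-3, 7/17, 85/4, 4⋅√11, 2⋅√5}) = {-3, 7/17, 85/4, 4⋅√11, 2⋅√5} ∪ ℕ₀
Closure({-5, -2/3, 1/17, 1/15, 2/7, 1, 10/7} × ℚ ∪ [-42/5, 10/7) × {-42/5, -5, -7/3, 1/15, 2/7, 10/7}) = ({-5, -2/3, 1/17, 1/15, 2/7, 1, 10/7} × ℝ) ∪ ([-42/5, 10/7] × {-42/5, -5, -7/3, 1/15, 2/7, 10/7})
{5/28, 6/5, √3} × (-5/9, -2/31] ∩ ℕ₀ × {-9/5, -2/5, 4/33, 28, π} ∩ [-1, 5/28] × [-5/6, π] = ∅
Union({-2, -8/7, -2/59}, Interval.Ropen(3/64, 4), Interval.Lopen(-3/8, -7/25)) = Union({-2, -8/7, -2/59}, Interval.Lopen(-3/8, -7/25), Interval.Ropen(3/64, 4))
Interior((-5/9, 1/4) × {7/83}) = ∅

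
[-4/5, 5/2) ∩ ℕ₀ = {0, 1, 2}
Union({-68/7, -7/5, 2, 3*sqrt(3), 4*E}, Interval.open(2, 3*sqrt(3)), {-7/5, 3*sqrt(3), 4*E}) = Union({-68/7, -7/5, 4*E}, Interval(2, 3*sqrt(3)))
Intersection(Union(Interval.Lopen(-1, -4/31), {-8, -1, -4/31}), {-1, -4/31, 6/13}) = {-1, -4/31}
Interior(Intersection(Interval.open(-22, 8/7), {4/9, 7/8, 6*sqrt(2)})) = EmptySet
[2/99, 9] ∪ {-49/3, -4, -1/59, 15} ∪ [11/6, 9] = {-49/3, -4, -1/59, 15} ∪ [2/99, 9]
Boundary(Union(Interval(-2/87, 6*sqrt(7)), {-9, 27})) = {-9, -2/87, 27, 6*sqrt(7)}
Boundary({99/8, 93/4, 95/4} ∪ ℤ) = ℤ ∪ {99/8, 93/4, 95/4}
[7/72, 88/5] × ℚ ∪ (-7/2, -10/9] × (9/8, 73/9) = ([7/72, 88/5] × ℚ) ∪ ((-7/2, -10/9] × (9/8, 73/9))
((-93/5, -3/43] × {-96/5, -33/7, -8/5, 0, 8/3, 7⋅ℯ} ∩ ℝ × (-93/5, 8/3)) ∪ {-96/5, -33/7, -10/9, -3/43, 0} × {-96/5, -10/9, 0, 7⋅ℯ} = ((-93/5, -3/43] × {-33/7, -8/5, 0}) ∪ ({-96/5, -33/7, -10/9, -3/43, 0} × {-96/5, -10/9, 0, 7⋅ℯ})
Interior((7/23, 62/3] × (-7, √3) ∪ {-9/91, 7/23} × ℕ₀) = (7/23, 62/3) × (-7, √3)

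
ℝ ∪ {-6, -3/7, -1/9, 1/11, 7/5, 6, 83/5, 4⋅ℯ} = ℝ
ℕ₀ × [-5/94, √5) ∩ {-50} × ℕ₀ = ∅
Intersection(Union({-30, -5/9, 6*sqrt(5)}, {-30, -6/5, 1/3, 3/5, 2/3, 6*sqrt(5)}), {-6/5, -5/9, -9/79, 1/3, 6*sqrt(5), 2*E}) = {-6/5, -5/9, 1/3, 6*sqrt(5)}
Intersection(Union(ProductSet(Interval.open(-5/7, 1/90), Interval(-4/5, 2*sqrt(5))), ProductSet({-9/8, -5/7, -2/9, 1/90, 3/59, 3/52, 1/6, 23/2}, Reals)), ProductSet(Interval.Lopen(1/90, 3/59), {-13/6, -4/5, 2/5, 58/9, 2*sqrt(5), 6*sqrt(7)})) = ProductSet({3/59}, {-13/6, -4/5, 2/5, 58/9, 2*sqrt(5), 6*sqrt(7)})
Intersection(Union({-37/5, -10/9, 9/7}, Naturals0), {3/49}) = EmptySet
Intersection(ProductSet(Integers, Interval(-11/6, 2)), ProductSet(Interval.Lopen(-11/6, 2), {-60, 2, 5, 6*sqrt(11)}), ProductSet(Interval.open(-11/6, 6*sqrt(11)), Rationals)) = ProductSet(Range(-1, 3, 1), {2})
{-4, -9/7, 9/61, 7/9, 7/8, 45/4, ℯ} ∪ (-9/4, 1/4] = {-4, 7/9, 7/8, 45/4, ℯ} ∪ (-9/4, 1/4]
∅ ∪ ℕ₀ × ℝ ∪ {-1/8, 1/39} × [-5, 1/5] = (ℕ₀ × ℝ) ∪ ({-1/8, 1/39} × [-5, 1/5])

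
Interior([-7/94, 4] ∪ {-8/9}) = (-7/94, 4)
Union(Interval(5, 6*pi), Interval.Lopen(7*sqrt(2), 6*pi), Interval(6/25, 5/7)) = Union(Interval(6/25, 5/7), Interval(5, 6*pi))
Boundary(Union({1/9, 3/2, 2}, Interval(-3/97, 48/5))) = {-3/97, 48/5}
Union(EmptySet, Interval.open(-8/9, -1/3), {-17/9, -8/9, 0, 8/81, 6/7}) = Union({-17/9, 0, 8/81, 6/7}, Interval.Ropen(-8/9, -1/3))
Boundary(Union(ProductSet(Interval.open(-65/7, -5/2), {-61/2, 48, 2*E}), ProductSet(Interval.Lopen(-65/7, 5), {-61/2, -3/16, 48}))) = Union(ProductSet(Interval(-65/7, -5/2), {-61/2, 48, 2*E}), ProductSet(Interval(-65/7, 5), {-61/2, -3/16, 48}))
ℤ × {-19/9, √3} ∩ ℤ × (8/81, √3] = ℤ × {√3}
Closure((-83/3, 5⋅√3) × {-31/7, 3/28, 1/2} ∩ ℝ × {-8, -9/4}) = ∅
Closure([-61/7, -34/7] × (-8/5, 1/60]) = [-61/7, -34/7] × [-8/5, 1/60]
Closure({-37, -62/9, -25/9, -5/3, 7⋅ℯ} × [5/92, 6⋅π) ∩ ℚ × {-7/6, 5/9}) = {-37, -62/9, -25/9, -5/3} × {5/9}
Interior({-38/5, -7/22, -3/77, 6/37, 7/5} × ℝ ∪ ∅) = ∅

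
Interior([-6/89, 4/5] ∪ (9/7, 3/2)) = (-6/89, 4/5) ∪ (9/7, 3/2)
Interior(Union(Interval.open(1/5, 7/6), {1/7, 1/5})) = Interval.open(1/5, 7/6)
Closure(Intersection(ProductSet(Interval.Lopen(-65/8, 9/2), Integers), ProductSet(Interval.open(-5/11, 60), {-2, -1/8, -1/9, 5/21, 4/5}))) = ProductSet(Interval(-5/11, 9/2), {-2})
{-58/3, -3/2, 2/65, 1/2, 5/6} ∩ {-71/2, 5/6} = {5/6}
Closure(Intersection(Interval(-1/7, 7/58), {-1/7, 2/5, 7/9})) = {-1/7}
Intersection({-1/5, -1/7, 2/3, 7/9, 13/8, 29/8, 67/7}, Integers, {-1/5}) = EmptySet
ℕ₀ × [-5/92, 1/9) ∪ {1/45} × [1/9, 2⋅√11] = (ℕ₀ × [-5/92, 1/9)) ∪ ({1/45} × [1/9, 2⋅√11])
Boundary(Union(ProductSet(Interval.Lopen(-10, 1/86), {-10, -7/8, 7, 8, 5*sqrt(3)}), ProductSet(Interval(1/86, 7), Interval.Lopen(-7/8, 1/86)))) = Union(ProductSet({1/86, 7}, Interval(-7/8, 1/86)), ProductSet(Interval(-10, 1/86), {-10, -7/8, 7, 8, 5*sqrt(3)}), ProductSet(Interval(1/86, 7), {-7/8, 1/86}))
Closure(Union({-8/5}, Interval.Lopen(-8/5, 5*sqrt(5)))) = Interval(-8/5, 5*sqrt(5))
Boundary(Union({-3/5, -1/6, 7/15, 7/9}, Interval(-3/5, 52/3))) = {-3/5, 52/3}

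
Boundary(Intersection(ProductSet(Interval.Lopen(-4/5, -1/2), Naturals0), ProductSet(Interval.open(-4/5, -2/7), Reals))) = ProductSet(Interval(-4/5, -1/2), Naturals0)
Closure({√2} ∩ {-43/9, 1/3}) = ∅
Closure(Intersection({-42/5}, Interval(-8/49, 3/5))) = EmptySet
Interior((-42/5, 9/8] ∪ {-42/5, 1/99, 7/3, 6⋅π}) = (-42/5, 9/8)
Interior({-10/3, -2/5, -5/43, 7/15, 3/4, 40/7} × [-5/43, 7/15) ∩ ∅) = ∅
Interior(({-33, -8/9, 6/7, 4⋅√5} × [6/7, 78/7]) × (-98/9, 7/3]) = ∅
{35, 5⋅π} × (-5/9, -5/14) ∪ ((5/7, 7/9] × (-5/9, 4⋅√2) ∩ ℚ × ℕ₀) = ({35, 5⋅π} × (-5/9, -5/14)) ∪ ((ℚ ∩ (5/7, 7/9]) × {0, 1, …, 5})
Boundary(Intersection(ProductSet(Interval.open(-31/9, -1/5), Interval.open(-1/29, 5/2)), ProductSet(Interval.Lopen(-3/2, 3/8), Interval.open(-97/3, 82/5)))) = Union(ProductSet({-3/2, -1/5}, Interval(-1/29, 5/2)), ProductSet(Interval(-3/2, -1/5), {-1/29, 5/2}))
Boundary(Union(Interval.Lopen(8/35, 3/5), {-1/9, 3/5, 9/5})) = {-1/9, 8/35, 3/5, 9/5}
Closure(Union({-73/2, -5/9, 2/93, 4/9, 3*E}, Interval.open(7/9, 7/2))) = Union({-73/2, -5/9, 2/93, 4/9, 3*E}, Interval(7/9, 7/2))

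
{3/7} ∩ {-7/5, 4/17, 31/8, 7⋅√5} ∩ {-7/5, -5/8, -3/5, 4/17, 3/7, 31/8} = ∅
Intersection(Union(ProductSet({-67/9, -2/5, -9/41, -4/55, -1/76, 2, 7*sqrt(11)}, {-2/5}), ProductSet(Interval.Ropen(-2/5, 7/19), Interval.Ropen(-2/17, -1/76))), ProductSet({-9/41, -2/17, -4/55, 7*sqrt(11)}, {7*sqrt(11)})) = EmptySet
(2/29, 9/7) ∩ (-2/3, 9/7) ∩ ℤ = {1}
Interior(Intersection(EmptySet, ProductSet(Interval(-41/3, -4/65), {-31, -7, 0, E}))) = EmptySet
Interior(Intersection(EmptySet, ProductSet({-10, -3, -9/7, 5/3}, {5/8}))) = EmptySet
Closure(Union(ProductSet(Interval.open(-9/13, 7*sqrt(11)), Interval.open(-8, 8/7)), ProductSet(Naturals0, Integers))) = Union(ProductSet({-9/13, 7*sqrt(11)}, Interval(-8, 8/7)), ProductSet(Interval(-9/13, 7*sqrt(11)), {-8, 8/7}), ProductSet(Interval.open(-9/13, 7*sqrt(11)), Interval.open(-8, 8/7)), ProductSet(Naturals0, Integers))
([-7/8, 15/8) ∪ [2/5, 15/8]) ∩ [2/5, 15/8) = [2/5, 15/8)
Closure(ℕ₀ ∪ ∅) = ℕ₀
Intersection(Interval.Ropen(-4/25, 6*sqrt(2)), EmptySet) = EmptySet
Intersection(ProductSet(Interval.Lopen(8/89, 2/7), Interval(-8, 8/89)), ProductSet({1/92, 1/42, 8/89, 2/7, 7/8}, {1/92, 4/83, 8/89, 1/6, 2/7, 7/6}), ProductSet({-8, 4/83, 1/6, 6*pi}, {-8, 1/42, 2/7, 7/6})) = EmptySet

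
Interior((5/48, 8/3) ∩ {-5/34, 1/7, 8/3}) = ∅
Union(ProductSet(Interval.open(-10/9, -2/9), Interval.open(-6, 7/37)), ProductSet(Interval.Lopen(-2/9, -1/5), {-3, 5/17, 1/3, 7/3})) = Union(ProductSet(Interval.open(-10/9, -2/9), Interval.open(-6, 7/37)), ProductSet(Interval.Lopen(-2/9, -1/5), {-3, 5/17, 1/3, 7/3}))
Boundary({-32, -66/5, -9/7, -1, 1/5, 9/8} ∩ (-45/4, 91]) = {-9/7, -1, 1/5, 9/8}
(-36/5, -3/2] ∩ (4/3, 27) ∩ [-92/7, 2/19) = ∅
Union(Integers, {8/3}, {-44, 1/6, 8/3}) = Union({1/6, 8/3}, Integers)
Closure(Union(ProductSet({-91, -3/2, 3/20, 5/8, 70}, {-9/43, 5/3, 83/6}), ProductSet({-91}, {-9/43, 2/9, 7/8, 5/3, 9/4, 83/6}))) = Union(ProductSet({-91}, {-9/43, 2/9, 7/8, 5/3, 9/4, 83/6}), ProductSet({-91, -3/2, 3/20, 5/8, 70}, {-9/43, 5/3, 83/6}))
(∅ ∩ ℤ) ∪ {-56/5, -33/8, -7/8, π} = {-56/5, -33/8, -7/8, π}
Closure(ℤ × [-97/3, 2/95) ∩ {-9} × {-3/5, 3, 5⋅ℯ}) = {-9} × {-3/5}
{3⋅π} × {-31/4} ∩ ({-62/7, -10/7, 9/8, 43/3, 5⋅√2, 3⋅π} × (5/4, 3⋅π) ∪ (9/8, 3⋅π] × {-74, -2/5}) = ∅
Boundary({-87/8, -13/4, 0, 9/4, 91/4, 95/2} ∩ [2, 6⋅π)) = {9/4}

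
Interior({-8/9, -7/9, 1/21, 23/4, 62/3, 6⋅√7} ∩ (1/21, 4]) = ∅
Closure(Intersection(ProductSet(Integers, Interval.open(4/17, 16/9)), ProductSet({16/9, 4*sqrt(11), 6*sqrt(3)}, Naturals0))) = EmptySet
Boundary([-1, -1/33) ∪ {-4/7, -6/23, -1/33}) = {-1, -1/33}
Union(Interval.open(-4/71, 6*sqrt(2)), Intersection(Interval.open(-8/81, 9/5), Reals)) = Interval.open(-8/81, 6*sqrt(2))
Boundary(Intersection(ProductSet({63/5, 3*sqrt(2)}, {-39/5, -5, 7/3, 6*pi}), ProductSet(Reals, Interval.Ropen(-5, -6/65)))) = ProductSet({63/5, 3*sqrt(2)}, {-5})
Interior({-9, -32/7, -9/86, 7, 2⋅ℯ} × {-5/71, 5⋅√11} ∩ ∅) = ∅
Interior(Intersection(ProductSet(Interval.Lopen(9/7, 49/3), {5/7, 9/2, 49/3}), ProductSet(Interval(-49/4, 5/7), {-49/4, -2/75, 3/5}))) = EmptySet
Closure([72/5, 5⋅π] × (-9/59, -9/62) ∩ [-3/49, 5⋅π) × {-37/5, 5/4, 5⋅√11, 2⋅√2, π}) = ∅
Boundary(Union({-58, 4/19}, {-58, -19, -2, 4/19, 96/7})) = {-58, -19, -2, 4/19, 96/7}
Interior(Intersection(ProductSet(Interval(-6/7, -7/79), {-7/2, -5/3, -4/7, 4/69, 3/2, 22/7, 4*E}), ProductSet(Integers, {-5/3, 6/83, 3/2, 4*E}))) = EmptySet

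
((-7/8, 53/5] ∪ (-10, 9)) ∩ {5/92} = {5/92}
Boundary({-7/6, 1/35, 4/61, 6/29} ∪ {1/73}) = {-7/6, 1/73, 1/35, 4/61, 6/29}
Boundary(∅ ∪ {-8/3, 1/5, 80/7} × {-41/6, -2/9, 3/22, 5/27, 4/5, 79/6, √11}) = {-8/3, 1/5, 80/7} × {-41/6, -2/9, 3/22, 5/27, 4/5, 79/6, √11}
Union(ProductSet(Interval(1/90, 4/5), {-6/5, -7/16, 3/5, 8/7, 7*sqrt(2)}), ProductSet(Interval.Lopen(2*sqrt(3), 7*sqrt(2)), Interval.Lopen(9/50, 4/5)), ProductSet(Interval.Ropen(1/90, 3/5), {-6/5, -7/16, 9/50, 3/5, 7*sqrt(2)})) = Union(ProductSet(Interval.Ropen(1/90, 3/5), {-6/5, -7/16, 9/50, 3/5, 7*sqrt(2)}), ProductSet(Interval(1/90, 4/5), {-6/5, -7/16, 3/5, 8/7, 7*sqrt(2)}), ProductSet(Interval.Lopen(2*sqrt(3), 7*sqrt(2)), Interval.Lopen(9/50, 4/5)))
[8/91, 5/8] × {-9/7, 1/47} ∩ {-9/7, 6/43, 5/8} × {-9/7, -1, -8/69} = {6/43, 5/8} × {-9/7}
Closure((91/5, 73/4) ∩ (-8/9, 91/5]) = ∅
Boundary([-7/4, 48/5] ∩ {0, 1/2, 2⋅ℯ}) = {0, 1/2, 2⋅ℯ}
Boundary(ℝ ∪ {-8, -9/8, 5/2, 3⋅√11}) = ∅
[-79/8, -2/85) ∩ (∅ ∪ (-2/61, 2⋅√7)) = (-2/61, -2/85)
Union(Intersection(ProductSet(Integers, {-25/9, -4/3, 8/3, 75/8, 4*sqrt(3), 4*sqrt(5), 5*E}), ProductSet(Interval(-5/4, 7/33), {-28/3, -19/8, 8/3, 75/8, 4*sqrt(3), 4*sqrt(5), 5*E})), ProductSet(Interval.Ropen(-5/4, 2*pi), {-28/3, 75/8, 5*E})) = Union(ProductSet(Interval.Ropen(-5/4, 2*pi), {-28/3, 75/8, 5*E}), ProductSet(Range(-1, 1, 1), {8/3, 75/8, 4*sqrt(3), 4*sqrt(5), 5*E}))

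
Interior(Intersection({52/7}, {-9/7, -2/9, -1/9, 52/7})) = EmptySet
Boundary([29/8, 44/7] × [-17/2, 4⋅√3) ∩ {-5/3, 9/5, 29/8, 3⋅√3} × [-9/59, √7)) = {29/8, 3⋅√3} × [-9/59, √7]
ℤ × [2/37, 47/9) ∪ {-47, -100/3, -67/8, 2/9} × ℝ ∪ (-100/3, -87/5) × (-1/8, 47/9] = ({-47, -100/3, -67/8, 2/9} × ℝ) ∪ (ℤ × [2/37, 47/9)) ∪ ((-100/3, -87/5) × (-1/8, 47/9])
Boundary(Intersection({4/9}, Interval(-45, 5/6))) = {4/9}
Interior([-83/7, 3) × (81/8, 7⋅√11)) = (-83/7, 3) × (81/8, 7⋅√11)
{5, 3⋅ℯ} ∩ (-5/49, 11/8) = ∅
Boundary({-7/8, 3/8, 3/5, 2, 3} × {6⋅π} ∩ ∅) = ∅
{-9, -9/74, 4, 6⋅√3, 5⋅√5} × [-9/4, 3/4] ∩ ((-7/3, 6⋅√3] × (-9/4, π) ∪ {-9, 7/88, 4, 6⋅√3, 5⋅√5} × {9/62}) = ({-9/74, 4, 6⋅√3} × (-9/4, 3/4]) ∪ ({-9, 4, 6⋅√3, 5⋅√5} × {9/62})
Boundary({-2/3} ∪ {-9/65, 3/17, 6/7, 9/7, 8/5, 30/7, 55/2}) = {-2/3, -9/65, 3/17, 6/7, 9/7, 8/5, 30/7, 55/2}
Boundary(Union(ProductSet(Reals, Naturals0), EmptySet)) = ProductSet(Reals, Naturals0)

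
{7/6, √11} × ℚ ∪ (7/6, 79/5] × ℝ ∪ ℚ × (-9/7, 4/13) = ({7/6, √11} × ℚ) ∪ ((7/6, 79/5] × ℝ) ∪ (ℚ × (-9/7, 4/13))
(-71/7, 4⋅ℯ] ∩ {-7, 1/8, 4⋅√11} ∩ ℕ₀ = ∅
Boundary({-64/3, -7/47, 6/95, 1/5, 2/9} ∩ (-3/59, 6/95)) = ∅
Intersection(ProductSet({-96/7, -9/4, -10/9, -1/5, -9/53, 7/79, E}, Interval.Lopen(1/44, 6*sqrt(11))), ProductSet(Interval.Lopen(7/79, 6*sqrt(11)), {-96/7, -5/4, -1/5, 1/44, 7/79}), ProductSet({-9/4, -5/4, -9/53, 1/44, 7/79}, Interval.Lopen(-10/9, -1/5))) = EmptySet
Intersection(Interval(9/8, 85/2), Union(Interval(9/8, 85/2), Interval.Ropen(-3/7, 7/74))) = Interval(9/8, 85/2)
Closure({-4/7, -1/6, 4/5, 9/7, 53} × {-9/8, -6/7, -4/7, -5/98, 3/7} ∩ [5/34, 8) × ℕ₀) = ∅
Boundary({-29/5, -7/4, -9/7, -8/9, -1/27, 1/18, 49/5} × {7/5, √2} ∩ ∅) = ∅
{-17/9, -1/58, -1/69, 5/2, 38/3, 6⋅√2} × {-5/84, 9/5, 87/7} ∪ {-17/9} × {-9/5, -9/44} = ({-17/9} × {-9/5, -9/44}) ∪ ({-17/9, -1/58, -1/69, 5/2, 38/3, 6⋅√2} × {-5/84, 9/5, 87/7})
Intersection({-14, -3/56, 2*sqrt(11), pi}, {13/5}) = EmptySet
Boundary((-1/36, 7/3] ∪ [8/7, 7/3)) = {-1/36, 7/3}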